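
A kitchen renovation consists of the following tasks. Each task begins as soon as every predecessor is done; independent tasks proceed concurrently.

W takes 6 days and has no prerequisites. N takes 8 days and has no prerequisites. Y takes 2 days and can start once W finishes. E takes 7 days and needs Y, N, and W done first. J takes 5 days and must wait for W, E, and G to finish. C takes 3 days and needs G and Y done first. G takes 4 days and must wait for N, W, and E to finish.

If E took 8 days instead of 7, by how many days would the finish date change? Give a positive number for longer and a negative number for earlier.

1

The binding path is N→E→G→J = 8+7+4+5 = 24; finish at 24 days.
E is on the critical path; changing it to 8 makes that path 25 days.
No other chain overtakes it, so the finish is 25 days.
Change in finish: 25 − 24 = +1 days.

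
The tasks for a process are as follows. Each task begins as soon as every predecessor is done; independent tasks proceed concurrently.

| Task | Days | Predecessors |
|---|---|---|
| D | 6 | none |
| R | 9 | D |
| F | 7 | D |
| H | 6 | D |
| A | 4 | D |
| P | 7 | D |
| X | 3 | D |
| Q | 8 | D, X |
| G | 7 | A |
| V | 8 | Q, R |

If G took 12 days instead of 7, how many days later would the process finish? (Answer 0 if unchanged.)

Critical path before the change: D→X→Q→V = 6+3+8+8 = 25 giving 25 days.
The longest path through G is only 17 days, so G has float 8.
The critical path is still D→X→Q→V; finish is now 25 days.
Change in finish: 25 − 25 = +0 days.

0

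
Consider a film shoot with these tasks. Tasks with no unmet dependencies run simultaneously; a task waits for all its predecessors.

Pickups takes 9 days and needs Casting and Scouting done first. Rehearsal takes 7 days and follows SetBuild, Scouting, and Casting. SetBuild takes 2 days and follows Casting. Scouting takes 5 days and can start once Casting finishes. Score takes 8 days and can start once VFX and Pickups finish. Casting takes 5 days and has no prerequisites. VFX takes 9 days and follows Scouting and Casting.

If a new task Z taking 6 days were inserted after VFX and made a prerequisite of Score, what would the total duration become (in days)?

33

Originally the plan takes 27 days.
With Z inserted, Score now waits for max(VFX, Pickups, Z).
New critical path: Casting→Scouting→VFX→Z→Score = 5+5+9+6+8 = 33 ⇒ 33 days.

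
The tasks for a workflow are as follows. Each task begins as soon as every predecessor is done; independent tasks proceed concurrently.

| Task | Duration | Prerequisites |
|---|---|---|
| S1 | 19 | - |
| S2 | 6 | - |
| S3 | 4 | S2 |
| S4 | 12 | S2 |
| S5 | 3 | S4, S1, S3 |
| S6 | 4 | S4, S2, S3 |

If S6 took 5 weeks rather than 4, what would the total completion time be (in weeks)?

Actual critical path: S2→S4→S6 = 6+12+4 = 22 ⇒ 22 weeks.
Since S6 is critical, the +1 change carries straight to that chain (now 23 weeks).
That remains the longest chain; total 23 weeks.

23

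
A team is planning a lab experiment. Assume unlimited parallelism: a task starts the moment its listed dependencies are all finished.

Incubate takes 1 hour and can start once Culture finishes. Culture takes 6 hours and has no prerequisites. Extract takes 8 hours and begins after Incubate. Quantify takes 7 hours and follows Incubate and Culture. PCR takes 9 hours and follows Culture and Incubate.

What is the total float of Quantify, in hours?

The longest chain is Culture→Incubate→PCR = 6+1+9 = 16; overall finish 16 hours.
The longest chain containing Quantify totals 14 hours.
So Quantify can slip 16 − 14 = 2 hours.

2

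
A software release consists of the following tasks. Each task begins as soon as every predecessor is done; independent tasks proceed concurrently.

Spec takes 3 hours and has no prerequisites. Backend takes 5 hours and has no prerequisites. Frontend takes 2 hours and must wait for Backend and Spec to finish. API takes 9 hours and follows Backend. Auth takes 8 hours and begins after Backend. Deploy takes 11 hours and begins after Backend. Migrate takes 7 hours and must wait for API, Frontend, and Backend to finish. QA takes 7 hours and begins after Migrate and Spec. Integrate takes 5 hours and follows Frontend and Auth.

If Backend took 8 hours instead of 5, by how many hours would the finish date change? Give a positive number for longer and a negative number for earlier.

Critical path before the change: Backend→API→Migrate→QA = 5+9+7+7 = 28 giving 28 hours.
Since Backend is critical, the +3 change carries straight to that chain (now 31 hours).
The critical path is still Backend→API→Migrate→QA; finish is now 31 hours.
Change in finish: 31 − 28 = +3 hours.

3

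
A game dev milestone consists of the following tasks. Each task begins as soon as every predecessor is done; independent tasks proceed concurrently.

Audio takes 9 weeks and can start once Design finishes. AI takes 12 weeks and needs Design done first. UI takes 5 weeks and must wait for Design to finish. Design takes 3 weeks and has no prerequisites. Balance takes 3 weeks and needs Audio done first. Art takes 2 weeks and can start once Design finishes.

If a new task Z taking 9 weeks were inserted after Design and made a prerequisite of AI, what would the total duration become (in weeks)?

24

Originally the plan takes 15 weeks.
With Z inserted, AI now waits for max(Design, Z).
New critical path: Design→Z→AI = 3+9+12 = 24 ⇒ 24 weeks.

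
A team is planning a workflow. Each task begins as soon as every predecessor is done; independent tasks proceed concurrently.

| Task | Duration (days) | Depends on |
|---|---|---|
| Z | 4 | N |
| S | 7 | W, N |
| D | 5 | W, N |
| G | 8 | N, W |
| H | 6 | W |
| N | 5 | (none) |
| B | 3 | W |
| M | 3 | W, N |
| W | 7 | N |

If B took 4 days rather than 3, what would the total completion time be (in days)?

Baseline: N→W→G = 5+7+8 = 20 → 20 days.
The longest path through B is only 15 days, so B has float 5.
That remains the longest chain; total 20 days.

20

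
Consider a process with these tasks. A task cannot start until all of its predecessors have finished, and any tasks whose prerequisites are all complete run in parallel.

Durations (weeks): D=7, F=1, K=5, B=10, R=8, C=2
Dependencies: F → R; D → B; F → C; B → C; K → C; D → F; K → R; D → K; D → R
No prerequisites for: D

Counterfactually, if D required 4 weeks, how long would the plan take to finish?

Actual critical path: D→K→R = 7+5+8 = 20 ⇒ 20 weeks.
D is on the critical path; changing it to 4 makes that path 17 weeks.
No other chain overtakes it, so the finish is 17 weeks.

17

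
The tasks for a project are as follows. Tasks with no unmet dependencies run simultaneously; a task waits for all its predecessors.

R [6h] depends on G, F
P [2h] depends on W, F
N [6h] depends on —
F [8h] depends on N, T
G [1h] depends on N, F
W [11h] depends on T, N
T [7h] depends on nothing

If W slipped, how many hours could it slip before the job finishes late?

2

The longest chain is T→F→G→R = 7+8+1+6 = 22; overall finish 22 hours.
The longest chain containing W totals 20 hours.
Float = 22 − 20 = 2.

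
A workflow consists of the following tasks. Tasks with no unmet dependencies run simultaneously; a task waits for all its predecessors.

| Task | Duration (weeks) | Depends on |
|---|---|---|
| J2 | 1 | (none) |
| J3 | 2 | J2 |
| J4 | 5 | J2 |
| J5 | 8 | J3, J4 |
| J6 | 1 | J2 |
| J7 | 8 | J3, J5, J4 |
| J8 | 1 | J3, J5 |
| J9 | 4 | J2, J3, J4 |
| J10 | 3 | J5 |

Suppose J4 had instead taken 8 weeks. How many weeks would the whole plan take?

25

Baseline: J2→J4→J5→J7 = 1+5+8+8 = 22 → 22 weeks.
J4 is on the critical path; changing it to 8 makes that path 25 weeks.
That remains the longest chain; total 25 weeks.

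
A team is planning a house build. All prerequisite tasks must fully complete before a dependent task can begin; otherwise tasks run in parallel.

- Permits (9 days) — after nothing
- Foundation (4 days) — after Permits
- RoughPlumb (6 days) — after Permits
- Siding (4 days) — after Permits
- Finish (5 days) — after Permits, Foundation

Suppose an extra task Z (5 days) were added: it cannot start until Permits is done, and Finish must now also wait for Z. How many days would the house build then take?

Originally the house build takes 18 days.
With Z inserted, Finish now waits for max(Permits, Foundation, Z).
New critical path: Permits→Z→Finish = 9+5+5 = 19 ⇒ 19 days.

19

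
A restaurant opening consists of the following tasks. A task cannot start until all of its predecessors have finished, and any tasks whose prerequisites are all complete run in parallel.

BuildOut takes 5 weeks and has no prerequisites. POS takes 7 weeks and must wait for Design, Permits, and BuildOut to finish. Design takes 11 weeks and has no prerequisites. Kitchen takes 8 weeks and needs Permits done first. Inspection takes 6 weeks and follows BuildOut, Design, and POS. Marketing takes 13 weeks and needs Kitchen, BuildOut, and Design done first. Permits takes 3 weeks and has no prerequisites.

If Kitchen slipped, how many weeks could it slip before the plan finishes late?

0

Critical path: Permits→Kitchen→Marketing = 3+8+13 = 24, so the finish is 24 weeks.
The longest chain containing Kitchen totals 24 weeks.
Slack of Kitchen = 3 − 3 = 0 weeks.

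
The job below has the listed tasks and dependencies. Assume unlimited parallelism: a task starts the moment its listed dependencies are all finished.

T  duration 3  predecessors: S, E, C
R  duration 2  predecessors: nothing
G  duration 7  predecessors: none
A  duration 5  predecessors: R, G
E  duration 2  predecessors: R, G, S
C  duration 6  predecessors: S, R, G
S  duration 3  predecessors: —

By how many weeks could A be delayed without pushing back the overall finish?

4

G→C→T = 7+6+3 = 16 sets the makespan at 16 weeks.
Longest path through A: 12 weeks (earliest finish 12, latest finish 16).
Float = 16 − 12 = 4.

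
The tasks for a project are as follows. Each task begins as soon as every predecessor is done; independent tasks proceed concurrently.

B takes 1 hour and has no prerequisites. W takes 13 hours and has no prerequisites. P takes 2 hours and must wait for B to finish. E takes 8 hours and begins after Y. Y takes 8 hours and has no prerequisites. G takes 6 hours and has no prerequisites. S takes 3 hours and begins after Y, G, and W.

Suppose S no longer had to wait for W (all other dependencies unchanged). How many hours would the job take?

With the dependency in place, W→S = 13+3 = 16 sets the finish at 16 hours.
Without W→S, S's earliest start moves from 13 to 8.
The longest chain is now Y→E = 8+8 = 16, so the job takes 16 hours.

16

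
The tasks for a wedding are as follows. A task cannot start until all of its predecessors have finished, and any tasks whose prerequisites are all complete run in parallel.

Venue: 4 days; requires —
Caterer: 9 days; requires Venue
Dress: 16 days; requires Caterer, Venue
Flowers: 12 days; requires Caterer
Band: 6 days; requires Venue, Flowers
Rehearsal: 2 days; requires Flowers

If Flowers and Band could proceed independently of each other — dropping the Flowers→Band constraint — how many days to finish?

With the dependency in place, Venue→Caterer→Flowers→Band = 4+9+12+6 = 31 sets the finish at 31 days.
Without Flowers→Band, Band's earliest start moves from 25 to 4.
The longest chain is now Venue→Caterer→Dress = 4+9+16 = 29, so the project takes 29 days.

29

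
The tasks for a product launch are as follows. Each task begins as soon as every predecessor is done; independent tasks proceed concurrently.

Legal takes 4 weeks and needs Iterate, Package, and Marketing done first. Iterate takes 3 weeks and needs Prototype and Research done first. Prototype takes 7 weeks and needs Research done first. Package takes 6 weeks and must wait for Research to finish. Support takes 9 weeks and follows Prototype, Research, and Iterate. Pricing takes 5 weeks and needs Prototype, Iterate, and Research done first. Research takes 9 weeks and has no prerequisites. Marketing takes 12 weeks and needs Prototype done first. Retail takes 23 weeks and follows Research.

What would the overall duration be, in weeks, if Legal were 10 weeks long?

38

Baseline: Research→Prototype→Marketing→Legal = 9+7+12+4 = 32 → 32 weeks.
Legal is on the critical path; changing it to 10 makes that path 38 weeks.
That remains the longest chain; total 38 weeks.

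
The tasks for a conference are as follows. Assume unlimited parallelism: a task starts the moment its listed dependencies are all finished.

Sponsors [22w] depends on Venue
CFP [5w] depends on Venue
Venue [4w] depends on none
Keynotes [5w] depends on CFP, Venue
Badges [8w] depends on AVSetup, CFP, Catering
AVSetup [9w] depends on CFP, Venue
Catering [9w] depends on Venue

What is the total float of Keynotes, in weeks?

12

Venue→CFP→AVSetup→Badges = 4+5+9+8 = 26 sets the makespan at 26 weeks.
The longest chain containing Keynotes totals 14 weeks.
Float = 26 − 14 = 12.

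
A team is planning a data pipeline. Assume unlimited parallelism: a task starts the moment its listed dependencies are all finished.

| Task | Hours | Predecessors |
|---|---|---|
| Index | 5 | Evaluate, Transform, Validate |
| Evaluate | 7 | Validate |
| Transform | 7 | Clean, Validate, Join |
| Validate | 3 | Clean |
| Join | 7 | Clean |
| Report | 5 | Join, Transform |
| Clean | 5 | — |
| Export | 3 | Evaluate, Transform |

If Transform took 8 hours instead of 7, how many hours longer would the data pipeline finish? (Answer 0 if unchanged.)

Critical path before the change: Clean→Join→Transform→Index = 5+7+7+5 = 24 giving 24 hours.
Transform lies on that path, so at 8 hours the path becomes 25 hours.
The critical path is still Clean→Join→Transform→Index; finish is now 25 hours.
Change in finish: 25 − 24 = +1 hours.

1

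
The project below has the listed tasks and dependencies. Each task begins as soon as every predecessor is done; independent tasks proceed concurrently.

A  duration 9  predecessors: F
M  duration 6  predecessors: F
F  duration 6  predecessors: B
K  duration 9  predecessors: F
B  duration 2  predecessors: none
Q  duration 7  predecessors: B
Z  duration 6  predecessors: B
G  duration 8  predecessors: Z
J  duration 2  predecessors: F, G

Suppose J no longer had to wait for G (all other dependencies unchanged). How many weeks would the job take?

Before: longest chain B→Z→G→J = 2+6+8+2 = 18, finish 18.
Without G→J, J's earliest start moves from 16 to 8.
The longest chain is now B→F→A = 2+6+9 = 17, so the job takes 17 weeks.

17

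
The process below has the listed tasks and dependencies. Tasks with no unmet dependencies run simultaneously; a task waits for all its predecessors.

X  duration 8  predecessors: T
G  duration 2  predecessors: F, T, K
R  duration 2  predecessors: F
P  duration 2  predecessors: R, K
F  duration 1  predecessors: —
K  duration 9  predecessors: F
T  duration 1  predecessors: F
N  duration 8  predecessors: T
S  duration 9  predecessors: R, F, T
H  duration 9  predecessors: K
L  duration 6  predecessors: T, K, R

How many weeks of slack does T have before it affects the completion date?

The longest chain is F→K→H = 1+9+9 = 19; overall finish 19 weeks.
T finishes as early as 2 and must finish by 10.
Slack of T = 9 − 1 = 8 weeks.

8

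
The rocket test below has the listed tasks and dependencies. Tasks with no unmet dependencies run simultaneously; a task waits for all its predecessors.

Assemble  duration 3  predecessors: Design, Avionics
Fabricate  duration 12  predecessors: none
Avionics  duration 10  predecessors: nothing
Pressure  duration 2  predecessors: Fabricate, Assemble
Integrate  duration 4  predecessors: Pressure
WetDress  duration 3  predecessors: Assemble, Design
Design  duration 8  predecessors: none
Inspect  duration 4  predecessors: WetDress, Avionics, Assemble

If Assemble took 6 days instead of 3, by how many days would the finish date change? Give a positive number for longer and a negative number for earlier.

The binding path is Avionics→Assemble→WetDress→Inspect = 10+3+3+4 = 20; finish at 20 days.
Assemble lies on that path, so at 6 days the path becomes 23 days.
The critical path is still Avionics→Assemble→WetDress→Inspect; finish is now 23 days.
Change in finish: 23 − 20 = +3 days.

3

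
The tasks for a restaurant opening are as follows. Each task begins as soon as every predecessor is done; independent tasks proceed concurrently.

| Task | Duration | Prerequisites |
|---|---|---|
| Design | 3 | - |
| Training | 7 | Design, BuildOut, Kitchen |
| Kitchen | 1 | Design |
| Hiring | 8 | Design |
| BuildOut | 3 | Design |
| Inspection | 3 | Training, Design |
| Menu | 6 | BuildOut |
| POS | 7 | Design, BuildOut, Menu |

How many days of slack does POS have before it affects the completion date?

Design→BuildOut→Menu→POS = 3+3+6+7 = 19 sets the makespan at 19 days.
POS finishes as early as 19 and must finish by 19.
Float = 19 − 19 = 0.

0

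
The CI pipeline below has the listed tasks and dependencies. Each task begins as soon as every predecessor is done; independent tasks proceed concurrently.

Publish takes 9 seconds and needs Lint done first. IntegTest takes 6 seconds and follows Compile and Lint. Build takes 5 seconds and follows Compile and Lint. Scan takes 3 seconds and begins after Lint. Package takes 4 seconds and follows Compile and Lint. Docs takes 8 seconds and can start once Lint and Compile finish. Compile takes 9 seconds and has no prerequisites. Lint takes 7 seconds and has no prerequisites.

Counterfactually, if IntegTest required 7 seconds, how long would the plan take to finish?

Baseline: Compile→Docs = 9+8 = 17 → 17 seconds.
IntegTest is off the critical path — its longest chain is 15 seconds, giving 2 of slack.
No other chain overtakes it, so the finish is 17 seconds.

17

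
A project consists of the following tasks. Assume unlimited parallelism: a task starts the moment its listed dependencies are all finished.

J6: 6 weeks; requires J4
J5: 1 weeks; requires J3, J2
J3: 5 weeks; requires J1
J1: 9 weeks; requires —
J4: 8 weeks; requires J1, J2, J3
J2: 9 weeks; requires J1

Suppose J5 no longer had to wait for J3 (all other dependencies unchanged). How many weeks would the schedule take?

Original critical path: J1→J2→J4→J6 = 9+9+8+6 = 32 ⇒ 32 weeks.
Dropping J3→J5 doesn't change J5's earliest start (18); another predecessor still binds.
New critical path: J1→J2→J4→J6 = 9+9+8+6 = 32 ⇒ 32 weeks.

32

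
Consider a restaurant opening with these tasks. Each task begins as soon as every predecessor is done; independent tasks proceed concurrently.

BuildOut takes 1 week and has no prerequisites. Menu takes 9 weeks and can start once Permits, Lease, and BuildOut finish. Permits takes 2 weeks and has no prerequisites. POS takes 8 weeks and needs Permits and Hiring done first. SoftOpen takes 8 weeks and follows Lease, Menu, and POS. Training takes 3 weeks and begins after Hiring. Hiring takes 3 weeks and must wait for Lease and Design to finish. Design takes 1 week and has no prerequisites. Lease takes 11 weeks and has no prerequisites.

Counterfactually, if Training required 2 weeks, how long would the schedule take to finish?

Critical path before the change: Lease→Hiring→POS→SoftOpen = 11+3+8+8 = 30 giving 30 weeks.
The longest path through Training is only 17 weeks, so Training has float 13.
That remains the longest chain; total 30 weeks.

30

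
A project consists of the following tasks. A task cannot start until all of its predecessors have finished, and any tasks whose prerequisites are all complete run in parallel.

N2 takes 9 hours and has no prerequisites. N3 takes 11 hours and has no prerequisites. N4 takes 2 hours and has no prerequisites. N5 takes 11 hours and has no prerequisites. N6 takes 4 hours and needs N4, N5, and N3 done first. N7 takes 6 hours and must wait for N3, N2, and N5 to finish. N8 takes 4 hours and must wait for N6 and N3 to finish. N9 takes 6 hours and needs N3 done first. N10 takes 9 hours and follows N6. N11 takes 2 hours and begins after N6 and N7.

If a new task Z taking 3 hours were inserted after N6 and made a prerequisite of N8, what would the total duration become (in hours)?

24

Originally the project takes 24 hours.
With Z inserted, N8 now waits for max(N6, N3, Z).
New critical path: N3→N6→N10 = 11+4+9 = 24 ⇒ 24 hours.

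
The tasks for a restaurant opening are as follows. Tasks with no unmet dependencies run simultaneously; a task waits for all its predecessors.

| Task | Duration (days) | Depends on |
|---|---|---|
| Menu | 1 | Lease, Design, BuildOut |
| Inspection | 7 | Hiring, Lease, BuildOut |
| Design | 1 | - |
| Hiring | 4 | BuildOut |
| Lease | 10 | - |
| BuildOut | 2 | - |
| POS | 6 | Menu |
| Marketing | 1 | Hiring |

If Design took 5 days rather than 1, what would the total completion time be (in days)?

As given, the longest chain is Lease→Menu→POS = 10+1+6 = 17, so the finish is 17 days.
Design has 9 days of float (longest path through it is 8).
No other chain overtakes it, so the finish is 17 days.

17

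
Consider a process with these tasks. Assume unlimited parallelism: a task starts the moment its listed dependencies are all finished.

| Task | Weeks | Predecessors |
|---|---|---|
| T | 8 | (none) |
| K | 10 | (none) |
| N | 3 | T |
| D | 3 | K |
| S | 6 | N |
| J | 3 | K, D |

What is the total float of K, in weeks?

1

T→N→S = 8+3+6 = 17 sets the makespan at 17 weeks.
K finishes as early as 10 and must finish by 11.
Float = 17 − 16 = 1.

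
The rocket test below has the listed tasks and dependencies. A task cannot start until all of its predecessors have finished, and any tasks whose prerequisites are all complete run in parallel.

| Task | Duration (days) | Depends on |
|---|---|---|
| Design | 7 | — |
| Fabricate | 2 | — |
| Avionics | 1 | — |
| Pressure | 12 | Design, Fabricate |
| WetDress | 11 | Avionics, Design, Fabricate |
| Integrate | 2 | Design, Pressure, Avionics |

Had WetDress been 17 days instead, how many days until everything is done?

24

As given, the longest chain is Design→Pressure→Integrate = 7+12+2 = 21, so the finish is 21 days.
The longest path through WetDress is only 18 days, so WetDress has float 3.
The binding chain switches to Design→WetDress = 7+17 = 24; finish 24 days.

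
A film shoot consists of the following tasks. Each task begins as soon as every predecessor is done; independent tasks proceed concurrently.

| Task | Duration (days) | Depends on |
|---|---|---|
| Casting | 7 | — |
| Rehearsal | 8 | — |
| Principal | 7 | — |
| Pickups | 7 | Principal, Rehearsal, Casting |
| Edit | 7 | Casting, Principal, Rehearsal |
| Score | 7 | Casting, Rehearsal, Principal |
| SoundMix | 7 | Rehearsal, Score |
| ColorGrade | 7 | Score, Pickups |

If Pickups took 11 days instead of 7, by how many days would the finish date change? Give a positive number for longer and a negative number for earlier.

Critical path before the change: Rehearsal→Pickups→ColorGrade = 8+7+7 = 22 giving 22 days.
Pickups lies on that path, so at 11 days the path becomes 26 days.
That remains the longest chain; total 26 days.
Change in finish: 26 − 22 = +4 days.

4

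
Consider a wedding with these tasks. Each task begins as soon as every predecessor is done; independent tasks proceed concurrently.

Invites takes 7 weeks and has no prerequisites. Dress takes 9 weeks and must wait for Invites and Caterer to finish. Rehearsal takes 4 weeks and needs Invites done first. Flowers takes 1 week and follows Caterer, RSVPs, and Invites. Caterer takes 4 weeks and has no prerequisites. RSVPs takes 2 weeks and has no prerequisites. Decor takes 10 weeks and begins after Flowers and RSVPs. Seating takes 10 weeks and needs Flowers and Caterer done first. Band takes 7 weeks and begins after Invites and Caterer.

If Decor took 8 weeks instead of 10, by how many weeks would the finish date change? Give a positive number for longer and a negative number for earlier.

0

Baseline: Invites→Flowers→Decor = 7+1+10 = 18 → 18 weeks.
Since Decor is critical, the -2 change carries straight to that chain (now 16 weeks).
The binding chain switches to Invites→Flowers→Seating = 7+1+10 = 18; finish 18 weeks.
Change in finish: 18 − 18 = +0 weeks.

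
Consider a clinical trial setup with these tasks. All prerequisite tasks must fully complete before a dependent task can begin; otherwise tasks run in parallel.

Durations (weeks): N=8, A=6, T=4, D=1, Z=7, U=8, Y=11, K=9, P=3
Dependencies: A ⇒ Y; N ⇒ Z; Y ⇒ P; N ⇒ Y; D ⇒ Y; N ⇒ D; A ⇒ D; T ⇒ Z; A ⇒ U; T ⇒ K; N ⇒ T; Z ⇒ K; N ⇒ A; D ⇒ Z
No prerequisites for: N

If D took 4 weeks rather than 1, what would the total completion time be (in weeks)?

34

As given, the longest chain is N→A→D→Z→K = 8+6+1+7+9 = 31, so the finish is 31 weeks.
Since D is critical, the +3 change carries straight to that chain (now 34 weeks).
That remains the longest chain; total 34 weeks.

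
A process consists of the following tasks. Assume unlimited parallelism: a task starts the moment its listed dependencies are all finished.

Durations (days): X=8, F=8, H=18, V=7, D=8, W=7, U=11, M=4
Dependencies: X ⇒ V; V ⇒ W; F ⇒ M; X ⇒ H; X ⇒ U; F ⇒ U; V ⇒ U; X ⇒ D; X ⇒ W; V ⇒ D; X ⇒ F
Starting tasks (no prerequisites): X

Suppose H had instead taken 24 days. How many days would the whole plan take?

The binding path is X→F→U = 8+8+11 = 27; finish at 27 days.
H has 1 day of float (longest path through it is 26).
The binding chain switches to X→H = 8+24 = 32; finish 32 days.

32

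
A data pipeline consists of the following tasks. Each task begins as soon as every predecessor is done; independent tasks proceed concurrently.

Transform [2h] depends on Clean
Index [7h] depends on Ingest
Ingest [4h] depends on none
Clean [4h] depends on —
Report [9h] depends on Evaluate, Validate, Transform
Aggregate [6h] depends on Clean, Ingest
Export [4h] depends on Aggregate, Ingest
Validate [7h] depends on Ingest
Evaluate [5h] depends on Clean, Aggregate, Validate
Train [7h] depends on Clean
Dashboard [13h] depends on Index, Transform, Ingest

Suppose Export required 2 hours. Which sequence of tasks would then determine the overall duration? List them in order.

Baseline: Ingest→Validate→Evaluate→Report = 4+7+5+9 = 25 → 25 hours.
Export has 11 hours of float (longest path through it is 14).
The critical path is still Ingest→Validate→Evaluate→Report; finish is now 25 hours.

Ingest, Validate, Evaluate, Report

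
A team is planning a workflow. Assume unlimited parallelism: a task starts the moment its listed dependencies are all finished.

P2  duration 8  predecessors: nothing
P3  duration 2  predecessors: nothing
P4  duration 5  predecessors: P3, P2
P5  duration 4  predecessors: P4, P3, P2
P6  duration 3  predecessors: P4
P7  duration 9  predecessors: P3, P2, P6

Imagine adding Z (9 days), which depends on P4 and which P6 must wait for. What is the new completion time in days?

34

Originally the plan takes 25 days.
With Z inserted, P6 now waits for max(P4, Z).
New critical path: P2→P4→Z→P6→P7 = 8+5+9+3+9 = 34 ⇒ 34 days.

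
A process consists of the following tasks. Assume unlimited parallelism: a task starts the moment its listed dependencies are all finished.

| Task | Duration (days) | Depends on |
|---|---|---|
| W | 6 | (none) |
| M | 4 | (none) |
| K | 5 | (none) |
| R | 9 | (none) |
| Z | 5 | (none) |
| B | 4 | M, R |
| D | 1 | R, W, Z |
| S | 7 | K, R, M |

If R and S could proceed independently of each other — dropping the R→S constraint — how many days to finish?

Before: longest chain R→S = 9+7 = 16, finish 16.
Without R→S, S's earliest start moves from 9 to 5.
After: R→B = 9+4 = 13 → 13 days.

13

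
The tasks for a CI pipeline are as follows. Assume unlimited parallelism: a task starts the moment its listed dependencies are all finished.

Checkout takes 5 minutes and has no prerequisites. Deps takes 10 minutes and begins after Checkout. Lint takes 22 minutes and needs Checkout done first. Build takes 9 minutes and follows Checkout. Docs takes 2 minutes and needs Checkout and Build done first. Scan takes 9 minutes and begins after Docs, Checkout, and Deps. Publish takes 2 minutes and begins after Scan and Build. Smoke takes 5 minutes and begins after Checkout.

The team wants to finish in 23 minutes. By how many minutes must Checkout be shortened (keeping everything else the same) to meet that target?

Current finish: 27 minutes; target: 23.
Checkout is on every critical path, so each minute cut from Checkout cuts the finish by one (this holds down to a finish of 23).
Need 27 − 23 = 4 minutes off Checkout → Checkout becomes 1 minute, finish becomes 23.

4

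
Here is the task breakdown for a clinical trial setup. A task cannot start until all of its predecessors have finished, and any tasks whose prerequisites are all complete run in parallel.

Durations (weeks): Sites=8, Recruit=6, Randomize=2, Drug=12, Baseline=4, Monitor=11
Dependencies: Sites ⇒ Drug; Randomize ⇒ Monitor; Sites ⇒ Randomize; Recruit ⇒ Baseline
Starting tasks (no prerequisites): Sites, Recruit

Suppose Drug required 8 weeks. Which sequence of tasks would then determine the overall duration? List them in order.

As given, the longest chain is Sites→Randomize→Monitor = 8+2+11 = 21, so the finish is 21 weeks.
Drug is off the critical path — its longest chain is 20 weeks, giving 1 of slack.
The critical path is still Sites→Randomize→Monitor; finish is now 21 weeks.

Sites, Randomize, Monitor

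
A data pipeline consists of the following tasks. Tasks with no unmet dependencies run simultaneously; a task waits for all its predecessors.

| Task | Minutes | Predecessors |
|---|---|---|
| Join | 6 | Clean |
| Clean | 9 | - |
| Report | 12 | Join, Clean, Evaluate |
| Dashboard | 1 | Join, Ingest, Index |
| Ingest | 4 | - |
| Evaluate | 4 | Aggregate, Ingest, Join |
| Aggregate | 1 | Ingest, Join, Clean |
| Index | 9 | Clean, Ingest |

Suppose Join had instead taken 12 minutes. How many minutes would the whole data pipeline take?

38

Baseline: Clean→Join→Aggregate→Evaluate→Report = 9+6+1+4+12 = 32 → 32 minutes.
Since Join is critical, the +6 change carries straight to that chain (now 38 minutes).
That remains the longest chain; total 38 minutes.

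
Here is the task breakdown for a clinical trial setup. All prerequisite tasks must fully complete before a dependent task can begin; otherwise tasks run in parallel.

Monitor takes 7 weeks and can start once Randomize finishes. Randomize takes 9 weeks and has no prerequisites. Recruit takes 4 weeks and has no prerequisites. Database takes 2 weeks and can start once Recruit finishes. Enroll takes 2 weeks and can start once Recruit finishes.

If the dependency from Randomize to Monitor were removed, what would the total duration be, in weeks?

9

Before: longest chain Randomize→Monitor = 9+7 = 16, finish 16.
Without Randomize→Monitor, Monitor's earliest start moves from 9 to 0.
After: Randomize = 9 = 9 → 9 weeks.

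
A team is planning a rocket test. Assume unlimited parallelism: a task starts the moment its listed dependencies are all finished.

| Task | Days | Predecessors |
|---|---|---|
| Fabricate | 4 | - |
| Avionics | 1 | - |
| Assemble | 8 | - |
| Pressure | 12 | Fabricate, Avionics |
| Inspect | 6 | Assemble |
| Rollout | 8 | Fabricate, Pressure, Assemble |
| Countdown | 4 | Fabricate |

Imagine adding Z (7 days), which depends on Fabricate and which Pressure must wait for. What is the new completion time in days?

31

Originally the rocket test takes 24 days.
With Z inserted, Pressure now waits for max(Fabricate, Avionics, Z).
New critical path: Fabricate→Z→Pressure→Rollout = 4+7+12+8 = 31 ⇒ 31 days.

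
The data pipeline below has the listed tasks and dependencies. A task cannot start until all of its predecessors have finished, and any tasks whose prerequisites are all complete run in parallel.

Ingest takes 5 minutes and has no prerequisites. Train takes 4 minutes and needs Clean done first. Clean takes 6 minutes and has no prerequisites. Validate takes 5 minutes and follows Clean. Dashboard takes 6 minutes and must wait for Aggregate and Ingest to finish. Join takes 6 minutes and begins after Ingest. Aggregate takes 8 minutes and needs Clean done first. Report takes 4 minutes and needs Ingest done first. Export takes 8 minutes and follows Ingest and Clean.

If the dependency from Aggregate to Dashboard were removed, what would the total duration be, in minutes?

14

Original critical path: Clean→Aggregate→Dashboard = 6+8+6 = 20 ⇒ 20 minutes.
Without Aggregate→Dashboard, Dashboard's earliest start moves from 14 to 5.
The longest chain is now Clean→Aggregate = 6+8 = 14, so the plan takes 14 minutes.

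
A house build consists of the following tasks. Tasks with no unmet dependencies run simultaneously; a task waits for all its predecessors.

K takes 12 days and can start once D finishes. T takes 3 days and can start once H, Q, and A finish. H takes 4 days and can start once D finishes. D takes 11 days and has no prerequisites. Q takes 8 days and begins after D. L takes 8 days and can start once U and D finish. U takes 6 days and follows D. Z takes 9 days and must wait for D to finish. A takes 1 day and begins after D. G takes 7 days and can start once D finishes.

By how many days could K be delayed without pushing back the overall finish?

2

Critical path: D→U→L = 11+6+8 = 25, so the finish is 25 days.
Longest path through K: 23 days (earliest finish 23, latest finish 25).
Slack of K = 13 − 11 = 2 days.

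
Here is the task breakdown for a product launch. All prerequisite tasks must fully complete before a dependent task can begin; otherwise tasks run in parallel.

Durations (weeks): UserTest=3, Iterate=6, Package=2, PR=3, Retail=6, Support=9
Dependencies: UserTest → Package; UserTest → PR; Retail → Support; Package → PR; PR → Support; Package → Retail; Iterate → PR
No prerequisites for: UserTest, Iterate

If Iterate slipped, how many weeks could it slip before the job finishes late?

2

Critical path: UserTest→Package→Retail→Support = 3+2+6+9 = 20, so the finish is 20 weeks.
Longest path through Iterate: 18 weeks (earliest finish 6, latest finish 8).
Float = 20 − 18 = 2.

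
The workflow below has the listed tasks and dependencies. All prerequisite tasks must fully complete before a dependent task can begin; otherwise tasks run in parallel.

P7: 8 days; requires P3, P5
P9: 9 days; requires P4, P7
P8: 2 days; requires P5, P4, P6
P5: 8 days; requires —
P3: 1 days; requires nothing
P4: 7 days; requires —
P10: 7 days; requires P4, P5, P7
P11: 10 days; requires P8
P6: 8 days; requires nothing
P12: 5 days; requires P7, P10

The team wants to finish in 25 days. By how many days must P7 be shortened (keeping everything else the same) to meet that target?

3

Current finish: 28 days; target: 25.
P7 is on every critical path, so each day cut from P7 cuts the finish by one (this holds down to a finish of 21).
Need 28 − 25 = 3 days off P7 → P7 becomes 5 days, finish becomes 25.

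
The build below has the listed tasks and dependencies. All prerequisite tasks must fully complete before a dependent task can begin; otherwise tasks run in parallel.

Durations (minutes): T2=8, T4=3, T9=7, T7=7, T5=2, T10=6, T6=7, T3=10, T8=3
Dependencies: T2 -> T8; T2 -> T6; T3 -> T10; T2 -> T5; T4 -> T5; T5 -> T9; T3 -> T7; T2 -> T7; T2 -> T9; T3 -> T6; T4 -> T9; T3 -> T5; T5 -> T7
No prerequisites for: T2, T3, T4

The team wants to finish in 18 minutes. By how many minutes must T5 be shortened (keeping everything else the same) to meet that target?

1

Current finish: 19 minutes; target: 18.
T5 is on every critical path, so each minute cut from T5 cuts the finish by one (this holds down to a finish of 18).
Need 19 − 18 = 1 minute off T5 → T5 becomes 1 minute, finish becomes 18.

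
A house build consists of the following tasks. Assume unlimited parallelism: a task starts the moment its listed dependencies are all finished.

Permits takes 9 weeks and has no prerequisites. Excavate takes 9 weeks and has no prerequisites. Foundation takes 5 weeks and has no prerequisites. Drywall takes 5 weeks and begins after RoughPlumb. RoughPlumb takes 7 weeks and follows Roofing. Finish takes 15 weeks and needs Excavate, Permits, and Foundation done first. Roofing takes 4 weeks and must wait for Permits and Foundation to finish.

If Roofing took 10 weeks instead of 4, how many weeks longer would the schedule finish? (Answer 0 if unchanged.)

6

As given, the longest chain is Permits→Roofing→RoughPlumb→Drywall = 9+4+7+5 = 25, so the finish is 25 weeks.
Roofing is on the critical path; changing it to 10 makes that path 31 weeks.
No other chain overtakes it, so the finish is 31 weeks.
Change in finish: 31 − 25 = +6 weeks.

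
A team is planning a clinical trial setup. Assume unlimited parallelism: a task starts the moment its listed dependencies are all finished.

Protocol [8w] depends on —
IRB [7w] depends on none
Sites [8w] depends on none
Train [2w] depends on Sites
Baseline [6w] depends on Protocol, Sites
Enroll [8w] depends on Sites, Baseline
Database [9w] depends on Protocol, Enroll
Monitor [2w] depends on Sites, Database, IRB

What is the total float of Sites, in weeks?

Critical path: Protocol→Baseline→Enroll→Database→Monitor = 8+6+8+9+2 = 33, so the finish is 33 weeks.
Longest path through Sites: 33 weeks (earliest finish 8, latest finish 8).
So Sites can slip 8 − 8 = 0 weeks.

0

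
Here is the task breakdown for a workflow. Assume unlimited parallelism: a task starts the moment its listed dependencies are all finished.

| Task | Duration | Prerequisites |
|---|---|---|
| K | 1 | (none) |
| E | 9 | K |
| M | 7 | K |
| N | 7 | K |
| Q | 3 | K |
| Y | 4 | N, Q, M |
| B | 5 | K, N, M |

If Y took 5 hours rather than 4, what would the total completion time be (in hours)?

13

The binding path is K→M→B = 1+7+5 = 13; finish at 13 hours.
Y has 1 hour of float (longest path through it is 12).
The binding chain switches to K→M→Y = 1+7+5 = 13; finish 13 hours.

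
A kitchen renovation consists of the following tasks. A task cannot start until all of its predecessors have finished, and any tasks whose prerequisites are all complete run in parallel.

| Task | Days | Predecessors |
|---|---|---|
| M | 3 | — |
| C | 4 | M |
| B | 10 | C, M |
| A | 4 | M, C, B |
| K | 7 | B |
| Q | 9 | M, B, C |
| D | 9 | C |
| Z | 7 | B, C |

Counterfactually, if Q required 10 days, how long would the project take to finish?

27

The binding path is M→C→B→Q = 3+4+10+9 = 26; finish at 26 days.
Since Q is critical, the +1 change carries straight to that chain (now 27 days).
That remains the longest chain; total 27 days.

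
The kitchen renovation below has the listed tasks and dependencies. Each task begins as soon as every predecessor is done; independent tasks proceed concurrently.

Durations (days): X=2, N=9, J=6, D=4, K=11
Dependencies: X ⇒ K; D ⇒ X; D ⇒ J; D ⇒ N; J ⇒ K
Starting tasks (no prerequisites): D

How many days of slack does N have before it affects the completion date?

Critical path: D→J→K = 4+6+11 = 21, so the finish is 21 days.
N finishes as early as 13 and must finish by 21.
So N can slip 21 − 13 = 8 days.

8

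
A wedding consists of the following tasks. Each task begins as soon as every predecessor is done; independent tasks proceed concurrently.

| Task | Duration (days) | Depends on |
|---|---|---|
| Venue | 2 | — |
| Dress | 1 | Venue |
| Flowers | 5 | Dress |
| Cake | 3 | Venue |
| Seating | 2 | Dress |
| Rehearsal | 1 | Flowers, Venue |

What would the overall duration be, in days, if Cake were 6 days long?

As given, the longest chain is Venue→Dress→Flowers→Rehearsal = 2+1+5+1 = 9, so the finish is 9 days.
Cake has 4 days of float (longest path through it is 5).
That remains the longest chain; total 9 days.

9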